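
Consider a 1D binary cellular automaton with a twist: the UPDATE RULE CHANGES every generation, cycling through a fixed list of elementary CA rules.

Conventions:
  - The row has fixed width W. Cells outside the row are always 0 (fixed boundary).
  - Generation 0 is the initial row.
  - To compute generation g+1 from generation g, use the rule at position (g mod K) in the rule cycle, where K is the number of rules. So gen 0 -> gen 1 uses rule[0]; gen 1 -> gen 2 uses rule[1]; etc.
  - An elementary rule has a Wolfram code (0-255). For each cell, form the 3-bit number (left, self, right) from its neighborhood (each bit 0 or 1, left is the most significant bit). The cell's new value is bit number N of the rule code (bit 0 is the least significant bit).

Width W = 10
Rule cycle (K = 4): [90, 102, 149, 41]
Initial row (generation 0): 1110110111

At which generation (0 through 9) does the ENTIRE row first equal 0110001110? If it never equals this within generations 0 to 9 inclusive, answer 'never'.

Answer: 3

Derivation:
Gen 0: 1110110111
Gen 1 (rule 90): 1010110101
Gen 2 (rule 102): 1111011111
Gen 3 (rule 149): 0110001110
Gen 4 (rule 41): 0100101000
Gen 5 (rule 90): 1011000100
Gen 6 (rule 102): 1101001100
Gen 7 (rule 149): 0001100011
Gen 8 (rule 41): 1101001010
Gen 9 (rule 90): 1100110001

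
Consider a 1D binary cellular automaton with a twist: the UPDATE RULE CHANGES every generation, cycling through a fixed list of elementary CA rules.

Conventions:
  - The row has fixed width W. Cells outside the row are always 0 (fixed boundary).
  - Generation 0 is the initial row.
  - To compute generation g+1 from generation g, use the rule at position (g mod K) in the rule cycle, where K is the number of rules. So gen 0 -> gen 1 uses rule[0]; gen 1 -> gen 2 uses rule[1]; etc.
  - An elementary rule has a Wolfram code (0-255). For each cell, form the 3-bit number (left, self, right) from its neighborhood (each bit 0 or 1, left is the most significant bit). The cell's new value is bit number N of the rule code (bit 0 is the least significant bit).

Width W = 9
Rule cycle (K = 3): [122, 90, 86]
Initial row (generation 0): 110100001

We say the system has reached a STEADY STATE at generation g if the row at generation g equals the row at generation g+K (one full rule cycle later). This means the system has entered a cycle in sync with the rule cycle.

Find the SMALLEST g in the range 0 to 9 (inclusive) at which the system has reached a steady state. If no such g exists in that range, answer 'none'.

Gen 0: 110100001
Gen 1 (rule 122): 111010010
Gen 2 (rule 90): 101001101
Gen 3 (rule 86): 101110101
Gen 4 (rule 122): 011011010
Gen 5 (rule 90): 111011001
Gen 6 (rule 86): 001001111
Gen 7 (rule 122): 010111001
Gen 8 (rule 90): 100101110
Gen 9 (rule 86): 111100011
Gen 10 (rule 122): 100110111
Gen 11 (rule 90): 011110101
Gen 12 (rule 86): 100010101

Answer: none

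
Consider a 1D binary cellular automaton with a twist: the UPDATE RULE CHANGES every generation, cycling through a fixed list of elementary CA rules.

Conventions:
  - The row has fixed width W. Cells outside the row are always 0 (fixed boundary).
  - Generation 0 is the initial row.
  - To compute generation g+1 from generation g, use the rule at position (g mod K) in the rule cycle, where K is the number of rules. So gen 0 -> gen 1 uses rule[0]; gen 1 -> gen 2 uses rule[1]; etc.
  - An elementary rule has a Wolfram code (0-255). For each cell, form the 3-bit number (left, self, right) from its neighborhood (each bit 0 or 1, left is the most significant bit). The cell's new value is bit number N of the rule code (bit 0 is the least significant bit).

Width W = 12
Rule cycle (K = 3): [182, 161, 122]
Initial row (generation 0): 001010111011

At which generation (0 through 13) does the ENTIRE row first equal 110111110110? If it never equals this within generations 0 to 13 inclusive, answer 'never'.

Answer: never

Derivation:
Gen 0: 001010111011
Gen 1 (rule 182): 011111010100
Gen 2 (rule 161): 001110101001
Gen 3 (rule 122): 011011010110
Gen 4 (rule 182): 100100111001
Gen 5 (rule 161): 000000010000
Gen 6 (rule 122): 000000101000
Gen 7 (rule 182): 000001111100
Gen 8 (rule 161): 111100111001
Gen 9 (rule 122): 100111101110
Gen 10 (rule 182): 111011010101
Gen 11 (rule 161): 010100101010
Gen 12 (rule 122): 101011010101
Gen 13 (rule 182): 111100111111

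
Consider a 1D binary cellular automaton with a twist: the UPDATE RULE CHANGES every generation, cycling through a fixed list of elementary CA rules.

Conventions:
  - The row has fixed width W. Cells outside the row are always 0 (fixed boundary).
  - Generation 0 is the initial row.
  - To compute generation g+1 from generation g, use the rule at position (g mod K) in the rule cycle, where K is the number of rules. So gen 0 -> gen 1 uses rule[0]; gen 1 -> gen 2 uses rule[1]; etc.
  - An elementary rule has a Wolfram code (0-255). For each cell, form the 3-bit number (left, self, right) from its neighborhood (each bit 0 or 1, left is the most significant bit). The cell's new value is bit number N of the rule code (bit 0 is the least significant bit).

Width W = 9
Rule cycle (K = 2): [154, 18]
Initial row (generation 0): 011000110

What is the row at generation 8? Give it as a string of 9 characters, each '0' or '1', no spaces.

Gen 0: 011000110
Gen 1 (rule 154): 110101101
Gen 2 (rule 18): 000000000
Gen 3 (rule 154): 000000000
Gen 4 (rule 18): 000000000
Gen 5 (rule 154): 000000000
Gen 6 (rule 18): 000000000
Gen 7 (rule 154): 000000000
Gen 8 (rule 18): 000000000

Answer: 000000000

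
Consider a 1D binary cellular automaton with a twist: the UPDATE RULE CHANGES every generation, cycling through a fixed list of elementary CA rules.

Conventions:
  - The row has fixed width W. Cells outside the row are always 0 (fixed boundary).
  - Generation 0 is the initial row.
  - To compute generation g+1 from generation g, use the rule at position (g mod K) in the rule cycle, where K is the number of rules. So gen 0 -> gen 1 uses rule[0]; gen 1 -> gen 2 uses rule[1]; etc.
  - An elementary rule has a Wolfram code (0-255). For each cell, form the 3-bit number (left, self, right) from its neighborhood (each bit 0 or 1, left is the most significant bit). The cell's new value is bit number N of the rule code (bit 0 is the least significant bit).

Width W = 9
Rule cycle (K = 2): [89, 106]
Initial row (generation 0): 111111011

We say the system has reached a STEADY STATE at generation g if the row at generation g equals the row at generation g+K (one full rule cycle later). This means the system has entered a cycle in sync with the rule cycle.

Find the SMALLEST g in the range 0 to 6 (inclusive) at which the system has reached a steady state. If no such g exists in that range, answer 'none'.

Answer: none

Derivation:
Gen 0: 111111011
Gen 1 (rule 89): 100001011
Gen 2 (rule 106): 000010111
Gen 3 (rule 89): 111000101
Gen 4 (rule 106): 101001010
Gen 5 (rule 89): 000100001
Gen 6 (rule 106): 001000010
Gen 7 (rule 89): 100111001
Gen 8 (rule 106): 001101010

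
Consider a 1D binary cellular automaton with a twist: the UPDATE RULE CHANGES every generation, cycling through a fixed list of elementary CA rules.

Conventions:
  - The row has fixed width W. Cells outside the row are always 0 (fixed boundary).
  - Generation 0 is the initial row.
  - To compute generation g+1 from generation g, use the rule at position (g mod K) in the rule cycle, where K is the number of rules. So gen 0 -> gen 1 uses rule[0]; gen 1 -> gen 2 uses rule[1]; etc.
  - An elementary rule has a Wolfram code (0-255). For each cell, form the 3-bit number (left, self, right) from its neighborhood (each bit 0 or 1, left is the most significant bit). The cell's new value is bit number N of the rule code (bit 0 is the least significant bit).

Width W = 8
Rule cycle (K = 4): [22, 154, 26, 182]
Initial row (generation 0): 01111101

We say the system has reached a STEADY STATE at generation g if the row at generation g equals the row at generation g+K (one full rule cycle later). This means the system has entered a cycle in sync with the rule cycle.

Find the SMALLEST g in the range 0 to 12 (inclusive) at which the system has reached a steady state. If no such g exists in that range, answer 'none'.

Gen 0: 01111101
Gen 1 (rule 22): 10000001
Gen 2 (rule 154): 01000010
Gen 3 (rule 26): 10100101
Gen 4 (rule 182): 11111111
Gen 5 (rule 22): 00000000
Gen 6 (rule 154): 00000000
Gen 7 (rule 26): 00000000
Gen 8 (rule 182): 00000000
Gen 9 (rule 22): 00000000
Gen 10 (rule 154): 00000000
Gen 11 (rule 26): 00000000
Gen 12 (rule 182): 00000000
Gen 13 (rule 22): 00000000
Gen 14 (rule 154): 00000000
Gen 15 (rule 26): 00000000
Gen 16 (rule 182): 00000000

Answer: 5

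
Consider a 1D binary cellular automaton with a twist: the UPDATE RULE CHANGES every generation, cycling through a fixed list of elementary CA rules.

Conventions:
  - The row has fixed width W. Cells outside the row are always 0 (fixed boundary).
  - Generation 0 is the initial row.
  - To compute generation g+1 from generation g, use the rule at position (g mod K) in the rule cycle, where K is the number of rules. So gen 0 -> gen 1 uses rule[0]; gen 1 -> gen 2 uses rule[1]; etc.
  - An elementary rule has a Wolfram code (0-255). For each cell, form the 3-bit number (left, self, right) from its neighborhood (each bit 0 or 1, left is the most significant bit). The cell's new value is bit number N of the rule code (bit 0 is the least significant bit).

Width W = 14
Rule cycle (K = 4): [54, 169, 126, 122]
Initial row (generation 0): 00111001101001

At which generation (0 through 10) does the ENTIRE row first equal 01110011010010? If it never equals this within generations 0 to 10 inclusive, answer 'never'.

Gen 0: 00111001101001
Gen 1 (rule 54): 01000110011111
Gen 2 (rule 169): 00010100011110
Gen 3 (rule 126): 00111110110011
Gen 4 (rule 122): 01100011111111
Gen 5 (rule 54): 10010100000000
Gen 6 (rule 169): 00001001111111
Gen 7 (rule 126): 00011111000001
Gen 8 (rule 122): 00110001100010
Gen 9 (rule 54): 01001010010111
Gen 10 (rule 169): 00000100001110

Answer: never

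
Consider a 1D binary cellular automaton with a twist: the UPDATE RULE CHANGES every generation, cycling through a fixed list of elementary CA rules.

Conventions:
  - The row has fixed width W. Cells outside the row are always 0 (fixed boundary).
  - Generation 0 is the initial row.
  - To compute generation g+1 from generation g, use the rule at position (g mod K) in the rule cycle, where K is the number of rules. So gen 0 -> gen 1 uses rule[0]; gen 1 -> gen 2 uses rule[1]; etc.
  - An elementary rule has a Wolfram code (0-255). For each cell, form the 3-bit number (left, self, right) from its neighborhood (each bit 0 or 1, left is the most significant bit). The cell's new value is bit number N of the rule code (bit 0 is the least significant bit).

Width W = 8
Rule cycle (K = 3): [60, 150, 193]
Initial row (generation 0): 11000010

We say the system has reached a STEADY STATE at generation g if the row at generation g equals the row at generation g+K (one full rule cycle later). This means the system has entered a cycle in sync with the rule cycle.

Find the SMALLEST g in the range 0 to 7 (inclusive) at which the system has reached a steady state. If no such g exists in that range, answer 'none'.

Answer: 5

Derivation:
Gen 0: 11000010
Gen 1 (rule 60): 10100011
Gen 2 (rule 150): 10110100
Gen 3 (rule 193): 00010001
Gen 4 (rule 60): 00011001
Gen 5 (rule 150): 00100111
Gen 6 (rule 193): 10000011
Gen 7 (rule 60): 11000010
Gen 8 (rule 150): 00100111
Gen 9 (rule 193): 10000011
Gen 10 (rule 60): 11000010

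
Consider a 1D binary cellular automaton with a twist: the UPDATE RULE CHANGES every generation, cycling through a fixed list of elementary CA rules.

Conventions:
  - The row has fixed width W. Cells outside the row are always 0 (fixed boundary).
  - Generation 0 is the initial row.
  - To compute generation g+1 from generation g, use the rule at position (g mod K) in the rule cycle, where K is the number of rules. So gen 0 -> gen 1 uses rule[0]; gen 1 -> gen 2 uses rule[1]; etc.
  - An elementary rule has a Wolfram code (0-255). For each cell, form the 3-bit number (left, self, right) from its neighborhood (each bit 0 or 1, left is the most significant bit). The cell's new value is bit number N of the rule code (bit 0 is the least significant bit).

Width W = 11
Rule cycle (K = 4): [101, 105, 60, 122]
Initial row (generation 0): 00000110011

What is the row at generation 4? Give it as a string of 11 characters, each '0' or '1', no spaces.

Answer: 11111101111

Derivation:
Gen 0: 00000110011
Gen 1 (rule 101): 11110010001
Gen 2 (rule 105): 10010000100
Gen 3 (rule 60): 11011000110
Gen 4 (rule 122): 11111101111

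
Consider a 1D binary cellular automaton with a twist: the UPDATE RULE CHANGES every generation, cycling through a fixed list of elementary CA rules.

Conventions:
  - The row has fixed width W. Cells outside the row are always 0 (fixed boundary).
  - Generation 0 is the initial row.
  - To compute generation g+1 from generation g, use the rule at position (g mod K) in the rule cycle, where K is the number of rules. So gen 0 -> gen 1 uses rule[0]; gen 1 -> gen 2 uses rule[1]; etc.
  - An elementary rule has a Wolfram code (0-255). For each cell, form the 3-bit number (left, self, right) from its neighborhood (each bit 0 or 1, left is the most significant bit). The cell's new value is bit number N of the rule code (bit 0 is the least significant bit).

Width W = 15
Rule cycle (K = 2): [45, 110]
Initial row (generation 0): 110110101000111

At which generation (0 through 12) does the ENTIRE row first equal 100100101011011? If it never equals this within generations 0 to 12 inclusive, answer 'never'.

Answer: never

Derivation:
Gen 0: 110110101000111
Gen 1 (rule 45): 101101111010100
Gen 2 (rule 110): 111111001111100
Gen 3 (rule 45): 100000001000001
Gen 4 (rule 110): 100000011000011
Gen 5 (rule 45): 101111010011010
Gen 6 (rule 110): 111001110111110
Gen 7 (rule 45): 100001001100000
Gen 8 (rule 110): 100011011100000
Gen 9 (rule 45): 101010110001111
Gen 10 (rule 110): 111111110011001
Gen 11 (rule 45): 100000000010001
Gen 12 (rule 110): 100000000110011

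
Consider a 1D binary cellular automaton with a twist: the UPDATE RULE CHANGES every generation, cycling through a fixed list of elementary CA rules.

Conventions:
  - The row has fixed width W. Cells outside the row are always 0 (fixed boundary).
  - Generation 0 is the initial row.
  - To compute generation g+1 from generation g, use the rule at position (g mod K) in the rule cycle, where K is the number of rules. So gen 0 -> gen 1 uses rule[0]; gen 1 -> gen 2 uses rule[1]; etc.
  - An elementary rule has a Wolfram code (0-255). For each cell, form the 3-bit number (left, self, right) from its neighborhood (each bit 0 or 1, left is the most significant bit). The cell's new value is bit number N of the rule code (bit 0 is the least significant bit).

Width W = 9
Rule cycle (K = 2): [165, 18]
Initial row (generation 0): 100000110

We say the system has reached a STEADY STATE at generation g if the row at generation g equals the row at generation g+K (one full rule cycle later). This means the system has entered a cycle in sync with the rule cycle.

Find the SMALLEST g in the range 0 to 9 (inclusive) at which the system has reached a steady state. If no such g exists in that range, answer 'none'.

Answer: 4

Derivation:
Gen 0: 100000110
Gen 1 (rule 165): 101110000
Gen 2 (rule 18): 000001000
Gen 3 (rule 165): 111101011
Gen 4 (rule 18): 000000000
Gen 5 (rule 165): 111111111
Gen 6 (rule 18): 000000000
Gen 7 (rule 165): 111111111
Gen 8 (rule 18): 000000000
Gen 9 (rule 165): 111111111
Gen 10 (rule 18): 000000000
Gen 11 (rule 165): 111111111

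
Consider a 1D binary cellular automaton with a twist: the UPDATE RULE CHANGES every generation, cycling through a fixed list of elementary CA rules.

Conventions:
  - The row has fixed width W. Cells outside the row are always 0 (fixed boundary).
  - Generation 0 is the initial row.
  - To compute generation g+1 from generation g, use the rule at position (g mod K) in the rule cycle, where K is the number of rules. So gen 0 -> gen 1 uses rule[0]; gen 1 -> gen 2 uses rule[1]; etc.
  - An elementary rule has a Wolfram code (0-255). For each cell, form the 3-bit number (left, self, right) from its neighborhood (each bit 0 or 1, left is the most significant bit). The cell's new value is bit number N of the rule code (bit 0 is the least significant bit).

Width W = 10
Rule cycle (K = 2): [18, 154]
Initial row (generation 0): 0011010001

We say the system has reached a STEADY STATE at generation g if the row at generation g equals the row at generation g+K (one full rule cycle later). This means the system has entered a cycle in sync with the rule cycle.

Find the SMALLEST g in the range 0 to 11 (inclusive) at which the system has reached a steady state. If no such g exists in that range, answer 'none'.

Answer: 7

Derivation:
Gen 0: 0011010001
Gen 1 (rule 18): 0100001010
Gen 2 (rule 154): 1010010001
Gen 3 (rule 18): 0001101010
Gen 4 (rule 154): 0011000001
Gen 5 (rule 18): 0100100010
Gen 6 (rule 154): 1011010101
Gen 7 (rule 18): 0000000000
Gen 8 (rule 154): 0000000000
Gen 9 (rule 18): 0000000000
Gen 10 (rule 154): 0000000000
Gen 11 (rule 18): 0000000000
Gen 12 (rule 154): 0000000000
Gen 13 (rule 18): 0000000000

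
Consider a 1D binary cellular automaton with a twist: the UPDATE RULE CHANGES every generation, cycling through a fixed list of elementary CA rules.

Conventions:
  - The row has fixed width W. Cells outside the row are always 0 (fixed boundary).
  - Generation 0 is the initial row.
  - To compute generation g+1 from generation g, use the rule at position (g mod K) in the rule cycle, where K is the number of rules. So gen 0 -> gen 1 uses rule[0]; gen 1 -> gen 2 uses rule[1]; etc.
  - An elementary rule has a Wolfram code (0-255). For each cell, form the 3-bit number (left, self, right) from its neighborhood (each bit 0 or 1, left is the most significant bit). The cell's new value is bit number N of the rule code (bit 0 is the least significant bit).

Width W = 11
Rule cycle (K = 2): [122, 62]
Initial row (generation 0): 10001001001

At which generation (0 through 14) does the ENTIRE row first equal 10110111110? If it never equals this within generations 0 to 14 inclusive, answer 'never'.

Answer: 13

Derivation:
Gen 0: 10001001001
Gen 1 (rule 122): 01010110110
Gen 2 (rule 62): 11111101101
Gen 3 (rule 122): 10000111110
Gen 4 (rule 62): 11001100001
Gen 5 (rule 122): 11111110010
Gen 6 (rule 62): 10000001111
Gen 7 (rule 122): 01000011001
Gen 8 (rule 62): 11100110111
Gen 9 (rule 122): 10111111101
Gen 10 (rule 62): 11100000011
Gen 11 (rule 122): 10110000111
Gen 12 (rule 62): 11101001100
Gen 13 (rule 122): 10110111110
Gen 14 (rule 62): 11101100001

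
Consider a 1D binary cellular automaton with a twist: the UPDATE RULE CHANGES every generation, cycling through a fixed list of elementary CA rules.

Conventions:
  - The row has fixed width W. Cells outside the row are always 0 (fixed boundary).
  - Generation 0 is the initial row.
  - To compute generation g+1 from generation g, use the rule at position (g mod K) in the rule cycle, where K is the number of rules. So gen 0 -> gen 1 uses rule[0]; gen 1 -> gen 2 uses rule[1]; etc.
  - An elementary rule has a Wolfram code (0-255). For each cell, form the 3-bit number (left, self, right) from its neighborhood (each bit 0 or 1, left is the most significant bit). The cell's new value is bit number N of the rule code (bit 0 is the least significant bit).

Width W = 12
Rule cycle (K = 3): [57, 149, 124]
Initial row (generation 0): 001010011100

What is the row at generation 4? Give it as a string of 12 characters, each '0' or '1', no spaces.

Answer: 100000000011

Derivation:
Gen 0: 001010011100
Gen 1 (rule 57): 100101010011
Gen 2 (rule 149): 110101011000
Gen 3 (rule 124): 111111111100
Gen 4 (rule 57): 100000000011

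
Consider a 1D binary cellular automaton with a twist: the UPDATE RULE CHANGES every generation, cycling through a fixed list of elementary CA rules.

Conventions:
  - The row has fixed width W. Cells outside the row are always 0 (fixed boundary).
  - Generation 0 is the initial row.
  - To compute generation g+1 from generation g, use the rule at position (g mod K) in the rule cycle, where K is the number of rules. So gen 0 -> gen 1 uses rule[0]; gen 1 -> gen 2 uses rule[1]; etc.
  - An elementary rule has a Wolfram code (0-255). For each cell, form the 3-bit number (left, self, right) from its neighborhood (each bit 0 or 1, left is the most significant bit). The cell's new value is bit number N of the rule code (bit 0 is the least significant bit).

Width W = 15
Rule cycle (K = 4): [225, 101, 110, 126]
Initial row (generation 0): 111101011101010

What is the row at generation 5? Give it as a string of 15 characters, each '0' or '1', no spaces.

Gen 0: 111101011101010
Gen 1 (rule 225): 011110101110100
Gen 2 (rule 101): 000011110011101
Gen 3 (rule 110): 000110010110111
Gen 4 (rule 126): 001111111111101
Gen 5 (rule 225): 100111111111110

Answer: 100111111111110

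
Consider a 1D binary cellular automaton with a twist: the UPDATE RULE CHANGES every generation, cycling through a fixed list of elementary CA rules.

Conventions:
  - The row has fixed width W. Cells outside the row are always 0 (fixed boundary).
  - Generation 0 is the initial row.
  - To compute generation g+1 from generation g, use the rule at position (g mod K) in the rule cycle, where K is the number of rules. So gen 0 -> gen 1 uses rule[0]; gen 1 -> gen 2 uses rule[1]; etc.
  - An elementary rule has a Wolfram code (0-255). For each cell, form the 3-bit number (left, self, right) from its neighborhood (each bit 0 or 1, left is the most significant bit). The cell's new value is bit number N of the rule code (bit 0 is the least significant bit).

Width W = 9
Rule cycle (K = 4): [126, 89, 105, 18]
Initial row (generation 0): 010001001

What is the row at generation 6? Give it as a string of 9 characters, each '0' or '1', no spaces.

Answer: 110100001

Derivation:
Gen 0: 010001001
Gen 1 (rule 126): 111011111
Gen 2 (rule 89): 101010001
Gen 3 (rule 105): 010100100
Gen 4 (rule 18): 100011010
Gen 5 (rule 126): 110111111
Gen 6 (rule 89): 110100001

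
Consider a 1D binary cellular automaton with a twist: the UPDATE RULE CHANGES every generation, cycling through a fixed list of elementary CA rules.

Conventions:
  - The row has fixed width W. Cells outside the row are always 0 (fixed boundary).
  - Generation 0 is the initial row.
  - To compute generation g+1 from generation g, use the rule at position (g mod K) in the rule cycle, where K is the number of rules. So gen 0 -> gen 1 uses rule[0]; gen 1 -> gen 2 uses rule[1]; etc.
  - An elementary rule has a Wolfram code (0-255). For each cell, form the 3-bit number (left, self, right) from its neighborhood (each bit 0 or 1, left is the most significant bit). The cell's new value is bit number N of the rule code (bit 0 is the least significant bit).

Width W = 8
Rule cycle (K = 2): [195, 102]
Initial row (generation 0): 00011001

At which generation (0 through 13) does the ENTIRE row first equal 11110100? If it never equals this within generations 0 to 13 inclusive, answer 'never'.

Answer: 6

Derivation:
Gen 0: 00011001
Gen 1 (rule 195): 11101010
Gen 2 (rule 102): 00111110
Gen 3 (rule 195): 11011110
Gen 4 (rule 102): 01100010
Gen 5 (rule 195): 10101100
Gen 6 (rule 102): 11110100
Gen 7 (rule 195): 01110001
Gen 8 (rule 102): 10010011
Gen 9 (rule 195): 00100101
Gen 10 (rule 102): 01101111
Gen 11 (rule 195): 10100111
Gen 12 (rule 102): 11101001
Gen 13 (rule 195): 01100010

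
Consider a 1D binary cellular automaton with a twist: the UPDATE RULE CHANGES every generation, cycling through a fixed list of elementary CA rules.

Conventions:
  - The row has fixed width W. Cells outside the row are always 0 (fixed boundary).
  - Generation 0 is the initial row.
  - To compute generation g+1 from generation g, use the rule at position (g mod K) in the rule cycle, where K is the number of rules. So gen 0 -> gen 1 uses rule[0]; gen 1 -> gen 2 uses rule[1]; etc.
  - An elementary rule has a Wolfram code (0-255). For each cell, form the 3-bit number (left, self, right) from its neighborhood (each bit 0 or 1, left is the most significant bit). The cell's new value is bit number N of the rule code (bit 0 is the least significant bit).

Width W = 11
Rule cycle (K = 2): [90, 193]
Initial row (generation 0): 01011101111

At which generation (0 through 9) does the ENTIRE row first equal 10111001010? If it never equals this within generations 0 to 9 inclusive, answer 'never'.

Gen 0: 01011101111
Gen 1 (rule 90): 10010101001
Gen 2 (rule 193): 00000000000
Gen 3 (rule 90): 00000000000
Gen 4 (rule 193): 11111111111
Gen 5 (rule 90): 10000000001
Gen 6 (rule 193): 00111111100
Gen 7 (rule 90): 01100000110
Gen 8 (rule 193): 00101110010
Gen 9 (rule 90): 01001011101

Answer: never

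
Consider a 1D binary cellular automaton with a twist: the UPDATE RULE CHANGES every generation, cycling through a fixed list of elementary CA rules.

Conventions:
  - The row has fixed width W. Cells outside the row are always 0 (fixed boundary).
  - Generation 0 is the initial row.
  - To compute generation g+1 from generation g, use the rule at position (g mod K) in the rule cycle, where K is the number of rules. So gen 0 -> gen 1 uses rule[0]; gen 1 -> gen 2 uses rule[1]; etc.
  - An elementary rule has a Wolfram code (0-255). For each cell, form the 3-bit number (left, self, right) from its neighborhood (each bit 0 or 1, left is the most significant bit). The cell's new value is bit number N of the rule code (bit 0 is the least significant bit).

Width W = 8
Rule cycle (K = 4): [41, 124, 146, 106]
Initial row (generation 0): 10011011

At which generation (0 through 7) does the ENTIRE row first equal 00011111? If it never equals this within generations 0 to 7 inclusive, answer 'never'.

Gen 0: 10011011
Gen 1 (rule 41): 00010110
Gen 2 (rule 124): 00011111
Gen 3 (rule 146): 00101110
Gen 4 (rule 106): 01011010
Gen 5 (rule 41): 00110100
Gen 6 (rule 124): 00111110
Gen 7 (rule 146): 01011101

Answer: 2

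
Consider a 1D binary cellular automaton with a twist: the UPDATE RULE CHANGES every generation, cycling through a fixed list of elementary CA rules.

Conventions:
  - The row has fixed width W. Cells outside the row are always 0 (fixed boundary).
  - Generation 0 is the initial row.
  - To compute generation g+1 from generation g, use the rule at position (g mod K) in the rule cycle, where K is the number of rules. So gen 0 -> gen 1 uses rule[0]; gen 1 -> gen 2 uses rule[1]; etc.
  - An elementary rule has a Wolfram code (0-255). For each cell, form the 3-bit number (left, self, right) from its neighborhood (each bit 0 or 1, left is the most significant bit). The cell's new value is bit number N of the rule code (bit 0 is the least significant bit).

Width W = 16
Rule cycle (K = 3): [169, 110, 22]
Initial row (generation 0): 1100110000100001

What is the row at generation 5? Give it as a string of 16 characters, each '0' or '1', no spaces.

Gen 0: 1100110000100001
Gen 1 (rule 169): 1000100110001100
Gen 2 (rule 110): 1001101110011100
Gen 3 (rule 22): 1110000001100010
Gen 4 (rule 169): 1100111101001000
Gen 5 (rule 110): 1101100111011000

Answer: 1101100111011000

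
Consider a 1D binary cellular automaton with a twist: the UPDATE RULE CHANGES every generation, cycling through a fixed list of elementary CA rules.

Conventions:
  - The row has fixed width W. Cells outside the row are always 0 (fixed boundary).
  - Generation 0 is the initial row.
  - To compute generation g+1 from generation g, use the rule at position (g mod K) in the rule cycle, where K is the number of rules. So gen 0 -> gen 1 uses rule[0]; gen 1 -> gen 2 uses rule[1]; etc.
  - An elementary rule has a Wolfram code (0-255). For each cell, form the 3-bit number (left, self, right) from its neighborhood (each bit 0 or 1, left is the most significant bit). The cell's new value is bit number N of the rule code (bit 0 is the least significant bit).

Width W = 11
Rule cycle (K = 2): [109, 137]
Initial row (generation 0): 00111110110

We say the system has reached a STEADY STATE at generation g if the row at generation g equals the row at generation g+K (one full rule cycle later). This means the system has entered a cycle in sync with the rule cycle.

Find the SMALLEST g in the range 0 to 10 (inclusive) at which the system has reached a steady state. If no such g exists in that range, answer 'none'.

Gen 0: 00111110110
Gen 1 (rule 109): 10100011110
Gen 2 (rule 137): 00001011100
Gen 3 (rule 109): 11101110101
Gen 4 (rule 137): 11001100000
Gen 5 (rule 109): 11001101111
Gen 6 (rule 137): 10001001110
Gen 7 (rule 109): 10101001010
Gen 8 (rule 137): 00000000000
Gen 9 (rule 109): 11111111111
Gen 10 (rule 137): 11111111110
Gen 11 (rule 109): 10000000010
Gen 12 (rule 137): 00111111000

Answer: none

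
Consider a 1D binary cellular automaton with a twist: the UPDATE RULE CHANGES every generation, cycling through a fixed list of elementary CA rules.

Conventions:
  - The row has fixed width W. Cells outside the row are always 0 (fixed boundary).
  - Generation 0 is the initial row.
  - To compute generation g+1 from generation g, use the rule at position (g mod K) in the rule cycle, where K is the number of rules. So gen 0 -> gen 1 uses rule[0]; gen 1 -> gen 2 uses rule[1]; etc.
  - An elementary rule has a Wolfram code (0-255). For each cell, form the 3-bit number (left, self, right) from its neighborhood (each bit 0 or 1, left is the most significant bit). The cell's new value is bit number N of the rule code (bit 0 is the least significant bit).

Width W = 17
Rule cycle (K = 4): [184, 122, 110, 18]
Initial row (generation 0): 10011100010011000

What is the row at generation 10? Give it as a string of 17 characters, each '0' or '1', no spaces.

Answer: 10100001010000000

Derivation:
Gen 0: 10011100010011000
Gen 1 (rule 184): 01011010001010100
Gen 2 (rule 122): 10111101010101010
Gen 3 (rule 110): 11100111111111110
Gen 4 (rule 18): 00011000000000001
Gen 5 (rule 184): 00010100000000000
Gen 6 (rule 122): 00101010000000000
Gen 7 (rule 110): 01111110000000000
Gen 8 (rule 18): 10000001000000000
Gen 9 (rule 184): 01000000100000000
Gen 10 (rule 122): 10100001010000000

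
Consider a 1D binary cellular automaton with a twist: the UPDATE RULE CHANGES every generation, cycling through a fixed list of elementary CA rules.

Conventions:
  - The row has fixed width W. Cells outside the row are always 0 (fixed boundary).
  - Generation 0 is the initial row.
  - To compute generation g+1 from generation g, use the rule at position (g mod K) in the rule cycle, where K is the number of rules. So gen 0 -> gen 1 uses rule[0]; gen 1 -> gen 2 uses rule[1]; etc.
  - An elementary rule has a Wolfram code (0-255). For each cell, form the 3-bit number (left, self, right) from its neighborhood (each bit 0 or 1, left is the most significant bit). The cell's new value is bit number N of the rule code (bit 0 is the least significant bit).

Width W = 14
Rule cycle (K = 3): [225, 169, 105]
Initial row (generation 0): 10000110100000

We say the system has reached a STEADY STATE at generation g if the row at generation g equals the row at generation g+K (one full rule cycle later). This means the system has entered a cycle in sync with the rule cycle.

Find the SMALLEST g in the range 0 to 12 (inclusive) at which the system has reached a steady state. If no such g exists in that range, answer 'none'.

Gen 0: 10000110100000
Gen 1 (rule 225): 00110011001111
Gen 2 (rule 169): 10100010001110
Gen 3 (rule 105): 01001000101010
Gen 4 (rule 225): 00000010010100
Gen 5 (rule 169): 11111000001001
Gen 6 (rule 105): 10001011100000
Gen 7 (rule 225): 00100101101111
Gen 8 (rule 169): 10000011011110
Gen 9 (rule 105): 00111011110010
Gen 10 (rule 225): 10011101110000
Gen 11 (rule 169): 00011011100111
Gen 12 (rule 105): 11011110100101
Gen 13 (rule 225): 01101111000010
Gen 14 (rule 169): 01011110011000
Gen 15 (rule 105): 00110010011011

Answer: none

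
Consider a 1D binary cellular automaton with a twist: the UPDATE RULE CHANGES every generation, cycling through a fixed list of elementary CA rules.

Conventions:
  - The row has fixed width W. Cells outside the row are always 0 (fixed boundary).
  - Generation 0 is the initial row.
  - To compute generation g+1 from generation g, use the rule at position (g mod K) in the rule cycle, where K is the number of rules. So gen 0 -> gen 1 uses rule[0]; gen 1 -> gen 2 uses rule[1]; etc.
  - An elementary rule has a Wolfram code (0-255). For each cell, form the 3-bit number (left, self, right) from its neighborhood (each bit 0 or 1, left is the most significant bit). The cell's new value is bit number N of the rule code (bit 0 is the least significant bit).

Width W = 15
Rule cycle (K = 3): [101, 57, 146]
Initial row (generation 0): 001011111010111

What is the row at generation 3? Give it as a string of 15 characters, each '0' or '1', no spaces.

Answer: 100001000101010

Derivation:
Gen 0: 001011111010111
Gen 1 (rule 101): 101100001111001
Gen 2 (rule 57): 011011101000100
Gen 3 (rule 146): 100001000101010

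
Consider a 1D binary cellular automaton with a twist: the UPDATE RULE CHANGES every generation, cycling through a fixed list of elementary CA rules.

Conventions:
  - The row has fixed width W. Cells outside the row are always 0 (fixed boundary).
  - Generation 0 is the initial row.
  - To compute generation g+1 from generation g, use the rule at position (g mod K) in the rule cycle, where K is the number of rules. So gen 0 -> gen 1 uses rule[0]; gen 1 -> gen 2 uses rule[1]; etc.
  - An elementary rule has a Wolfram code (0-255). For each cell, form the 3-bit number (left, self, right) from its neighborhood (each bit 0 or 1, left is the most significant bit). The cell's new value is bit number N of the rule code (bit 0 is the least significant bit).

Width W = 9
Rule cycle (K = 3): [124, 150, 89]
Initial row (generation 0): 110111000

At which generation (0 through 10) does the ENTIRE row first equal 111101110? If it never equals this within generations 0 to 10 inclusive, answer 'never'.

Gen 0: 110111000
Gen 1 (rule 124): 111101100
Gen 2 (rule 150): 011000010
Gen 3 (rule 89): 011111001
Gen 4 (rule 124): 010001101
Gen 5 (rule 150): 111010001
Gen 6 (rule 89): 101001100
Gen 7 (rule 124): 111101110
Gen 8 (rule 150): 011000101
Gen 9 (rule 89): 011110000
Gen 10 (rule 124): 010011000

Answer: 7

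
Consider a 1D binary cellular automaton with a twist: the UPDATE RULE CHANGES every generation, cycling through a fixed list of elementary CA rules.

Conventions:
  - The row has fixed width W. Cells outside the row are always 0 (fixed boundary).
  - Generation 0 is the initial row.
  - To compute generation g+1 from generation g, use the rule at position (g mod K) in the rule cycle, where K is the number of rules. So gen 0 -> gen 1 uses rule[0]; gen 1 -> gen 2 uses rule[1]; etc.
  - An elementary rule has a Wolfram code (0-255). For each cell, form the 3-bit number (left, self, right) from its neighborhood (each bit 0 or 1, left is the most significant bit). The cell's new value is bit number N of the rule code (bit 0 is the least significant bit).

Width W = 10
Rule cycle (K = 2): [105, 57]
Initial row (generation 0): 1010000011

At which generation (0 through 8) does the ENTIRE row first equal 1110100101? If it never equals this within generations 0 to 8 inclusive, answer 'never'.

Answer: 6

Derivation:
Gen 0: 1010000011
Gen 1 (rule 105): 0100111011
Gen 2 (rule 57): 0010100110
Gen 3 (rule 105): 1001000110
Gen 4 (rule 57): 0100110101
Gen 5 (rule 105): 0000111010
Gen 6 (rule 57): 1110100101
Gen 7 (rule 105): 1011000010
Gen 8 (rule 57): 0110111001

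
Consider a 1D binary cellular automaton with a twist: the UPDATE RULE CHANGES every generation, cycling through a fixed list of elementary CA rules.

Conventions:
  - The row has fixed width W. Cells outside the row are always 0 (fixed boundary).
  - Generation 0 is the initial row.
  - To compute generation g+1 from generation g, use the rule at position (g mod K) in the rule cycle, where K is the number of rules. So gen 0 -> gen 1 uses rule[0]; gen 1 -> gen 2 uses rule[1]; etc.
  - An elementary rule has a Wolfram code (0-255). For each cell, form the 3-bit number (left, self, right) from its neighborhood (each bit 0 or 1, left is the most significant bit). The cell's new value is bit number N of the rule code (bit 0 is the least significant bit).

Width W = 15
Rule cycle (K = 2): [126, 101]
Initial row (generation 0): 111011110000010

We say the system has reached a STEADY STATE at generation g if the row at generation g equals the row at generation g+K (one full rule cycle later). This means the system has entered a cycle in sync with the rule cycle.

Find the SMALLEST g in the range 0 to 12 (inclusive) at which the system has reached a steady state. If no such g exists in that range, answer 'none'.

Answer: none

Derivation:
Gen 0: 111011110000010
Gen 1 (rule 126): 101110011000111
Gen 2 (rule 101): 110010001010001
Gen 3 (rule 126): 111111011111011
Gen 4 (rule 101): 000001100001101
Gen 5 (rule 126): 000011110011111
Gen 6 (rule 101): 111000010000001
Gen 7 (rule 126): 101100111000011
Gen 8 (rule 101): 110100001011001
Gen 9 (rule 126): 111110011111111
Gen 10 (rule 101): 000010000000001
Gen 11 (rule 126): 000111000000011
Gen 12 (rule 101): 110001011111001
Gen 13 (rule 126): 111011110001111
Gen 14 (rule 101): 001100010100001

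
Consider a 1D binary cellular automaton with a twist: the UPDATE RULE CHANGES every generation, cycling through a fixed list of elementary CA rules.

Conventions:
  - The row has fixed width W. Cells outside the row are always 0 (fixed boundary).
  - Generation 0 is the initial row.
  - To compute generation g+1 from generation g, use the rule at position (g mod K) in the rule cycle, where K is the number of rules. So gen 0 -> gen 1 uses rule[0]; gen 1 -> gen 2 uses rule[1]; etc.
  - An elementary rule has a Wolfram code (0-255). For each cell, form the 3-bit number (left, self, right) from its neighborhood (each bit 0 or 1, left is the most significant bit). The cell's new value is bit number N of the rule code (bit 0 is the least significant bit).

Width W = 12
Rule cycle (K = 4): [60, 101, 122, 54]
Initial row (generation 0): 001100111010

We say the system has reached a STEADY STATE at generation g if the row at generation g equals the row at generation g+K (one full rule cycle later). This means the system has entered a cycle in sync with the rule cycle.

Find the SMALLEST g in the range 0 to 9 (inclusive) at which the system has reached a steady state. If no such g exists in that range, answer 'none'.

Gen 0: 001100111010
Gen 1 (rule 60): 001010100111
Gen 2 (rule 101): 101111100001
Gen 3 (rule 122): 011000110010
Gen 4 (rule 54): 100101001111
Gen 5 (rule 60): 110111101000
Gen 6 (rule 101): 011000111011
Gen 7 (rule 122): 111101101111
Gen 8 (rule 54): 000010010000
Gen 9 (rule 60): 000011011000
Gen 10 (rule 101): 111001101011
Gen 11 (rule 122): 101111110111
Gen 12 (rule 54): 110000001000
Gen 13 (rule 60): 101000001100

Answer: none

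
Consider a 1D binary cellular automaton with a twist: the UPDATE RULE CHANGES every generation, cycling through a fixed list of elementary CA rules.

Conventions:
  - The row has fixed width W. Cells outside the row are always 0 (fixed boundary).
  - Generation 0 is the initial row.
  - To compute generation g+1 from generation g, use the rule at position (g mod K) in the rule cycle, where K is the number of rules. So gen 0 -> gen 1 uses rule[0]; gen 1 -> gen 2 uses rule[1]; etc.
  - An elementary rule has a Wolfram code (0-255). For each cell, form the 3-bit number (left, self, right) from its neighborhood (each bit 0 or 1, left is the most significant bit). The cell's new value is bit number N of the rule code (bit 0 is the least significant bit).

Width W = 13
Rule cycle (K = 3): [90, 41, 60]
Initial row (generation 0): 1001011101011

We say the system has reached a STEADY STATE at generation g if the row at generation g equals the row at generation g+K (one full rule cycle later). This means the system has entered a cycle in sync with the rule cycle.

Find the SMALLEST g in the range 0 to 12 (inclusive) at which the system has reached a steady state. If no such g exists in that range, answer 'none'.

Gen 0: 1001011101011
Gen 1 (rule 90): 0110010100011
Gen 2 (rule 41): 0100001001010
Gen 3 (rule 60): 0110001101111
Gen 4 (rule 90): 1111011101001
Gen 5 (rule 41): 1000110010000
Gen 6 (rule 60): 1100101011000
Gen 7 (rule 90): 1111000011100
Gen 8 (rule 41): 1000011010001
Gen 9 (rule 60): 1100010111001
Gen 10 (rule 90): 1110100101110
Gen 11 (rule 41): 1001000011000
Gen 12 (rule 60): 1101100010100
Gen 13 (rule 90): 1101110100010
Gen 14 (rule 41): 1011001001000
Gen 15 (rule 60): 1110101101100

Answer: none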